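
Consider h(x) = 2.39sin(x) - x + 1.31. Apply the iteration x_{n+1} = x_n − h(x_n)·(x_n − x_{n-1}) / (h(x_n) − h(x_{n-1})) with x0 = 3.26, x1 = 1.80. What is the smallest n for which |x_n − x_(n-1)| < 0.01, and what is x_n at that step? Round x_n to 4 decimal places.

n = 5, x_n = 2.5809

h(3.26) = -2.232333, h(1.80) = 1.837496
x2 = 1.800000 − 1.837496·(-1.460000)/(4.069829) = 2.459179;  |Δ| = 0.659179
h(2.459179) = 0.358119
x3 = 2.459179 − 0.358119·(0.659179)/(-1.479377) = 2.618749;  |Δ| = 0.159570
h(2.618749) = -0.115311
x4 = 2.618749 − (-0.115311)·(0.159570)/(-0.473429) = 2.579883;  |Δ| = 0.038866
h(2.579883) = 0.003112
x5 = 2.579883 − 0.003112·(-0.038866)/(0.118423) = 2.580904;  |Δ| = 0.001021
|x5 − x4| = 0.001021 < 0.01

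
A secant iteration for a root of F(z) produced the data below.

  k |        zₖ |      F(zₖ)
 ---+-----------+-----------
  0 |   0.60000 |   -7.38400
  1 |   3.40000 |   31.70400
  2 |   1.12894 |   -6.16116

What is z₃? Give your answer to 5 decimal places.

z₃ = 1.12894 − (-6.16116)·(1.12894 − 3.40000) / (-6.16116 − 31.70400)
   = 1.12894 − (13.9923640)/(-37.8651600) = 1.4984714

1.49847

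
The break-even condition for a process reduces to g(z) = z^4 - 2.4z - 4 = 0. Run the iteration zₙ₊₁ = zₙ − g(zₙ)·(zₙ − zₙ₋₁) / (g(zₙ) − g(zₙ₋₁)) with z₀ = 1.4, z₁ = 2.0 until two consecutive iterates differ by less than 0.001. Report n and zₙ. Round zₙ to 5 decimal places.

g(1.4) = -3.5184000, g(2.0) = 7.2000000
z₂ = 2.0000000 − 7.2000000·(0.6000000)/(10.7184000) = 1.5969548;  |Δ| = 0.4030452
g(1.5969548) = -1.3288422
z₃ = 1.5969548 − (-1.3288422)·(-0.4030452)/(-8.5288422) = 1.6597515;  |Δ| = 0.0627967
g(1.6597515) = -0.3946178
z₄ = 1.6597515 − (-0.3946178)·(0.0627967)/(0.9342244) = 1.6862770;  |Δ| = 0.0265254
g(1.6862770) = 0.0385980
z₅ = 1.6862770 − 0.0385980·(0.0265254)/(0.4332159) = 1.6839136;  |Δ| = 0.0023633
g(1.6839136) = -0.0009632
z₆ = 1.6839136 − (-0.0009632)·(-0.0023633)/(-0.0395612) = 1.6839712;  |Δ| = 0.0000575
|z₆ − z₅| = 0.0000575 < 0.001

n = 6, zₙ = 1.68397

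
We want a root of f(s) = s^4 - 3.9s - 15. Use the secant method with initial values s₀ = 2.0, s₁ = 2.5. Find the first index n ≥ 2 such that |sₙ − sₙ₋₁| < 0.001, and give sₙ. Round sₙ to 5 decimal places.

f(2.0) = -6.8000000, f(2.5) = 14.3125000
s₂ = 2.5000000 − 14.3125000·(0.5000000)/(21.1125000) = 2.1610420;  |Δ| = 0.3389580
f(2.1610420) = -1.6182049
s₃ = 2.1610420 − (-1.6182049)·(-0.3389580)/(-15.9307049) = 2.1954726;  |Δ| = 0.0344306
f(2.1954726) = -0.3289791
s₄ = 2.1954726 − (-0.3289791)·(0.0344306)/(1.2892258) = 2.2042585;  |Δ| = 0.0087858
f(2.2042585) = 0.0108958
s₅ = 2.2042585 − 0.0108958·(0.0087858)/(0.3398749) = 2.2039768;  |Δ| = 0.0002817
|s₅ − s₄| = 0.0002817 < 0.001

n = 5, sₙ = 2.20398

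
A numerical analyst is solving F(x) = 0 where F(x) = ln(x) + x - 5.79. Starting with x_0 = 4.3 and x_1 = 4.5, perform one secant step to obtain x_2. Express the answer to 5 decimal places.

4.32557

F(4.3) = -0.0313850, F(4.5) = 0.2140774
x_2 = 4.5000000 − 0.2140774·(4.5000000 − 4.3000000) / (0.2140774 − (-0.0313850)) = 4.5000000 − (0.0428155)/(0.2454624) = 4.3255721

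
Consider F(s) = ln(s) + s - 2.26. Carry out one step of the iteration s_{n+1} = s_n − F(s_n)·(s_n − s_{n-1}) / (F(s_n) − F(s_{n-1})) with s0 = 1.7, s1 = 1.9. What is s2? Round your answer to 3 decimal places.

1.719

F(1.7) = -0.02937, F(1.9) = 0.28185
s2 = 1.90000 − 0.28185·(1.90000 − 1.70000) / (0.28185 − (-0.02937)) = 1.90000 − (0.05637)/(0.31123) = 1.71887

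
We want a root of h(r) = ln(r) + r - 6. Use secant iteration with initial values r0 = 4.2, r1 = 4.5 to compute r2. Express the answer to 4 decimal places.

h(4.2) = -0.364915, h(4.5) = 0.004077
r2 = 4.500000 − 0.004077·(4.500000 − 4.200000) / (0.004077 − (-0.364915)) = 4.500000 − (0.001223)/(0.368993) = 4.496685

4.4967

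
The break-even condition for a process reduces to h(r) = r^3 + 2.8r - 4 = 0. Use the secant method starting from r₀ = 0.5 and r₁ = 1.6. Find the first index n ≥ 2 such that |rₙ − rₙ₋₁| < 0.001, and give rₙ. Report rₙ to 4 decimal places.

h(0.5) = -2.475000, h(1.6) = 4.576000
r₂ = 1.600000 − 4.576000·(1.100000)/(7.051000) = 0.886115;  |Δ| = 0.713885
h(0.886115) = -0.823098
r₃ = 0.886115 − (-0.823098)·(-0.713885)/(-5.399098) = 0.994948;  |Δ| = 0.108832
h(0.994948) = -0.229226
r₄ = 0.994948 − (-0.229226)·(0.108832)/(0.593873) = 1.036956;  |Δ| = 0.042008
h(1.036956) = 0.018490
r₅ = 1.036956 − 0.018490·(0.042008)/(0.247715) = 1.033820;  |Δ| = 0.003136
h(1.033820) = -0.000374
r₆ = 1.033820 − (-0.000374)·(-0.003136)/(-0.018864) = 1.033882;  |Δ| = 0.000062
|r₆ − r₅| = 0.000062 < 0.001

n = 6, rₙ = 1.0339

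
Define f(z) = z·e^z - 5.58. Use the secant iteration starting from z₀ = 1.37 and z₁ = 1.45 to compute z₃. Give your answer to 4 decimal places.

f(1.37) = -0.188570, f(1.45) = 0.601516
z₂ = 1.450000 − 0.601516·(1.450000 − 1.370000) / (0.601516 − (-0.188570)) = 1.450000 − (0.048121)/(0.790086) = 1.389094
f(1.389094) = -0.008050
z₃ = 1.389094 − (-0.008050)·(1.389094 − 1.450000) / (-0.008050 − 0.601516) = 1.389094 − (0.000490)/(-0.609566) = 1.389898

1.3899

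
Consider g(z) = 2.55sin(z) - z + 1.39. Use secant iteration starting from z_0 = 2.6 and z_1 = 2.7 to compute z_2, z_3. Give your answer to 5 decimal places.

2.63219, 2.63260

g(2.6) = 0.1045285, g(2.7) = -0.2201813
z_2 = 2.7000000 − (-0.2201813)·(2.7000000 − 2.6000000) / (-0.2201813 − 0.1045285) = 2.7000000 − (-0.0220181)/(-0.3247098) = 2.6321914
g(2.6321914) = 0.0013280
z_3 = 2.6321914 − 0.0013280·(2.6321914 − 2.7000000) / (0.0013280 − (-0.2201813)) = 2.6321914 − (-0.0000900)/(0.2215093) = 2.6325979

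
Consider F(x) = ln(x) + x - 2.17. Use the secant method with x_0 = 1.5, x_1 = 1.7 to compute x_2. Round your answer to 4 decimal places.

1.6627

F(1.5) = -0.264535, F(1.7) = 0.060628
x_2 = 1.700000 − 0.060628·(1.700000 − 1.500000) / (0.060628 − (-0.264535)) = 1.700000 − (0.012126)/(0.325163) = 1.662709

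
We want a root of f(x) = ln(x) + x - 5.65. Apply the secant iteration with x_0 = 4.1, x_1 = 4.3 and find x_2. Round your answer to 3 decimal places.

f(4.1) = -0.13901, f(4.3) = 0.10862
x_2 = 4.30000 − 0.10862·(4.30000 − 4.10000) / (0.10862 − (-0.13901)) = 4.30000 − (0.02172)/(0.24763) = 4.21228

4.212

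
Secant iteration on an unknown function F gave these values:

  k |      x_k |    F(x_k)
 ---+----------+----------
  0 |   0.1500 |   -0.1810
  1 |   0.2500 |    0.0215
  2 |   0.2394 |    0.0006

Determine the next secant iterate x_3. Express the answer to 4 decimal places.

0.2391

x_3 = 0.2394 − 0.0006·(0.2394 − 0.2500) / (0.0006 − 0.0215)
   = 0.2394 − (-0.000006)/(-0.020900) = 0.239096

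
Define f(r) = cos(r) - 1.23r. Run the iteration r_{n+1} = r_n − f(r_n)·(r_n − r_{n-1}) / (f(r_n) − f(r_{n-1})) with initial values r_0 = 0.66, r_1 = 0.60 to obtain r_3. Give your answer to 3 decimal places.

f(0.66) = -0.02181, f(0.60) = 0.08734
r_2 = 0.60000 − 0.08734·(0.60000 − 0.66000) / (0.08734 − (-0.02181)) = 0.60000 − (-0.00524)/(0.10914) = 0.64801
f(0.64801) = 0.00023
r_3 = 0.64801 − 0.00023·(0.64801 − 0.60000) / (0.00023 − 0.08734) = 0.64801 − (0.00001)/(-0.08710) = 0.64814

0.648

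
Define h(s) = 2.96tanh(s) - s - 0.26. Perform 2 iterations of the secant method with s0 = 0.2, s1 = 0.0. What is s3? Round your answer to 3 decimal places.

h(0.2) = 0.12423, h(0.0) = -0.26000
s2 = 0.00000 − (-0.26000)·(0.00000 − 0.20000) / (-0.26000 − 0.12423) = 0.00000 − (0.05200)/(-0.38423) = 0.13534
h(0.13534) = 0.00283
s3 = 0.13534 − 0.00283·(0.13534 − 0.00000) / (0.00283 − (-0.26000)) = 0.13534 − (0.00038)/(0.26283) = 0.13388

0.134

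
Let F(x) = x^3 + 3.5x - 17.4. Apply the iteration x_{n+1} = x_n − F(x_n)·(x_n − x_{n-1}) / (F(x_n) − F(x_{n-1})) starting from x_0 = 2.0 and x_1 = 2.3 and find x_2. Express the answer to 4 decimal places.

2.1380

F(2.0) = -2.400000, F(2.3) = 2.817000
x_2 = 2.300000 − 2.817000·(2.300000 − 2.000000) / (2.817000 − (-2.400000)) = 2.300000 − (0.845100)/(5.217000) = 2.138010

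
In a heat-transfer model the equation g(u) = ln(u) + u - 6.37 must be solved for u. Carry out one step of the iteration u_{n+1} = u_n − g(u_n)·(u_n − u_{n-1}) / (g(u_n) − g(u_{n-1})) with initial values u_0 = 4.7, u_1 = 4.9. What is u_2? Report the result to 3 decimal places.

4.801

g(4.7) = -0.12244, g(4.9) = 0.11924
u_2 = 4.90000 − 0.11924·(4.90000 − 4.70000) / (0.11924 − (-0.12244)) = 4.90000 − (0.02385)/(0.24167) = 4.80133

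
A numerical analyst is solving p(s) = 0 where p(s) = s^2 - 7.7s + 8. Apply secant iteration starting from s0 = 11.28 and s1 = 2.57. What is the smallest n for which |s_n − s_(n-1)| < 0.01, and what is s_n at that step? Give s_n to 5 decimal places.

p(11.28) = 48.3824000, p(2.57) = -5.1841000
s2 = 2.5700000 − (-5.1841000)·(-8.7100000)/(-53.5665000) = 3.4129431;  |Δ| = 0.8429431
p(3.4129431) = -6.6314813
s3 = 3.4129431 − (-6.6314813)·(0.8429431)/(-1.4473813) = -0.4491777;  |Δ| = 3.8621208
p(-0.4491777) = 11.6604292
s4 = -0.4491777 − 11.6604292·(-3.8621208)/(18.2919105) = 2.0127842;  |Δ| = 2.4619619
p(2.0127842) = -3.4471379
s5 = 2.0127842 − (-3.4471379)·(2.4619619)/(-15.1075672) = 1.4510311;  |Δ| = 0.5617531
p(1.4510311) = -1.0674481
s6 = 1.4510311 − (-1.0674481)·(-0.5617531)/(2.3796898) = 1.1990477;  |Δ| = 0.2519834
p(1.1990477) = 0.2050481
s7 = 1.1990477 − 0.2050481·(-0.2519834)/(1.2724962) = 1.2396519;  |Δ| = 0.0406042
p(1.2396519) = -0.0085829
s8 = 1.2396519 − (-0.0085829)·(0.0406042)/(-0.2136309) = 1.2380206;  |Δ| = 0.0016313
|s8 − s7| = 0.0016313 < 0.01

n = 8, s_n = 1.23802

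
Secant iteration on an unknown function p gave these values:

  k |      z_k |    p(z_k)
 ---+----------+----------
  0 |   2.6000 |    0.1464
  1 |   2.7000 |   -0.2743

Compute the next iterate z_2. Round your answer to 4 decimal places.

z_2 = 2.7000 − (-0.2743)·(2.7000 − 2.6000) / (-0.2743 − 0.1464)
   = 2.7000 − (-0.027430)/(-0.420700) = 2.634799

2.6348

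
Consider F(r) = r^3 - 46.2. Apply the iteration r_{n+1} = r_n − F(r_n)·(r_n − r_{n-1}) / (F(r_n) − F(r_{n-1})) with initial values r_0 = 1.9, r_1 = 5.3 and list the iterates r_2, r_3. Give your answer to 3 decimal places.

F(1.9) = -39.34100, F(5.3) = 102.67700
r_2 = 5.30000 − 102.67700·(5.30000 − 1.90000) / (102.67700 − (-39.34100)) = 5.30000 − (349.10180)/(142.01800) = 2.84185
F(2.84185) = -23.24895
r_3 = 2.84185 − (-23.24895)·(2.84185 − 5.30000) / (-23.24895 − 102.67700) = 2.84185 − (57.14944)/(-125.92595) = 3.29568

2.842, 3.296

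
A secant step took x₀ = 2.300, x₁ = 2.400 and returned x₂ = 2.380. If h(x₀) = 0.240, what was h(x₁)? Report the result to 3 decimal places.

-0.060

The secant line through (2.300, 0.240) and (2.400, h(x₁)) crosses zero at x₂ = 2.380.
So (2.300, 0.240), (2.400, h(x₁)), (2.380, 0) are collinear:
h(x₁) = 0.240 · (2.400 − 2.380) / (2.300 − 2.380) = 0.240 · (0.02000)/(-0.08000) = -0.06000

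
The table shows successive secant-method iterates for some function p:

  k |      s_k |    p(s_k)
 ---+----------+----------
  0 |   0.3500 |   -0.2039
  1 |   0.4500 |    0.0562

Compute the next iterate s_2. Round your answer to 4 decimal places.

0.4284

s_2 = 0.4500 − 0.0562·(0.4500 − 0.3500) / (0.0562 − (-0.2039))
   = 0.4500 − (0.005620)/(0.260100) = 0.428393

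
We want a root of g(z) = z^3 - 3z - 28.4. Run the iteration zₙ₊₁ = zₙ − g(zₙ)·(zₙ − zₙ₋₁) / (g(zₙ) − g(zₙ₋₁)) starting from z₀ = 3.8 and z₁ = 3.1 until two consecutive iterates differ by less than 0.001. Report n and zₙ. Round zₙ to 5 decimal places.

n = 5, zₙ = 3.37762

g(3.8) = 15.0720000, g(3.1) = -7.9090000
z₂ = 3.1000000 − (-7.9090000)·(-0.7000000)/(-22.9810000) = 3.3409077;  |Δ| = 0.2409077
g(3.3409077) = -1.1326328
z₃ = 3.3409077 − (-1.1326328)·(0.2409077)/(6.7763672) = 3.3811741;  |Δ| = 0.0402664
g(3.3811741) = 0.1112044
z₄ = 3.3811741 − 0.1112044·(0.0402664)/(1.2438372) = 3.3775741;  |Δ| = 0.0036000
g(3.3775741) = -0.0013331
z₅ = 3.3775741 − (-0.0013331)·(-0.0036000)/(-0.1125375) = 3.3776168;  |Δ| = 0.0000426
|z₅ − z₄| = 0.0000426 < 0.001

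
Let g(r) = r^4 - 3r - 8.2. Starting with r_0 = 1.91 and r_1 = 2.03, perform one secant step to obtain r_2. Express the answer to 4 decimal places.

1.9325

g(1.91) = -0.621366, g(2.03) = 2.691817
r_2 = 2.030000 − 2.691817·(2.030000 − 1.910000) / (2.691817 − (-0.621366)) = 2.030000 − (0.323018)/(3.313183) = 1.932505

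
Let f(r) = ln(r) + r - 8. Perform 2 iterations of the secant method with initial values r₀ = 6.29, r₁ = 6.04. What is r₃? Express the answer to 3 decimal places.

6.179

f(6.29) = 0.12896, f(6.04) = -0.16160
r₂ = 6.04000 − (-0.16160)·(6.04000 − 6.29000) / (-0.16160 − 0.12896) = 6.04000 − (0.04040)/(-0.29056) = 6.17904
f(6.17904) = 0.00020
r₃ = 6.17904 − 0.00020·(6.17904 − 6.04000) / (0.00020 − (-0.16160)) = 6.17904 − (0.00003)/(0.16180) = 6.17887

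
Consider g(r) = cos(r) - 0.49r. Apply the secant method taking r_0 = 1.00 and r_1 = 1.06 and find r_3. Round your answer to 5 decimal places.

1.03750

g(1.00) = 0.0503023, g(1.06) = -0.0305279
r_2 = 1.0600000 − (-0.0305279)·(1.0600000 − 1.0000000) / (-0.0305279 − 0.0503023) = 1.0600000 − (-0.0018317)/(-0.0808302) = 1.0373392
g(1.0373392) = 0.0002169
r_3 = 1.0373392 − 0.0002169·(1.0373392 − 1.0600000) / (0.0002169 − (-0.0305279)) = 1.0373392 − (-0.0000049)/(0.0307448) = 1.0374991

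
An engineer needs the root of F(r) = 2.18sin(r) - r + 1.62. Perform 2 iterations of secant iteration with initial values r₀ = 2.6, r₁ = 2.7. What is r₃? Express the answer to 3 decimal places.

2.650

F(2.6) = 0.14379, F(2.7) = -0.14831
r₂ = 2.70000 − (-0.14831)·(2.70000 − 2.60000) / (-0.14831 − 0.14379) = 2.70000 − (-0.01483)/(-0.29210) = 2.64923
F(2.64923) = 0.00129
r₃ = 2.64923 − 0.00129·(2.64923 − 2.70000) / (0.00129 − (-0.14831)) = 2.64923 − (-0.00007)/(0.14960) = 2.64966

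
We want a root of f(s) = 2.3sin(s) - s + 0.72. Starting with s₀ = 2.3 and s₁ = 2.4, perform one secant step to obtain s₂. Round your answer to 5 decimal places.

2.35166

f(2.3) = 0.1351220, f(2.4) = -0.1264347
s₂ = 2.4000000 − (-0.1264347)·(2.4000000 − 2.3000000) / (-0.1264347 − 0.1351220) = 2.4000000 − (-0.0126435)/(-0.2615567) = 2.3516607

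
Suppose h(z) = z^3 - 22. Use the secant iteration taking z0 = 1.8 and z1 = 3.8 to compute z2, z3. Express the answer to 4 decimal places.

2.4594, 2.6982

h(1.8) = -16.168000, h(3.8) = 32.872000
z2 = 3.800000 − 32.872000·(3.800000 − 1.800000) / (32.872000 − (-16.168000)) = 3.800000 − (65.744000)/(49.040000) = 2.459380
h(2.459380) = -7.124315
z3 = 2.459380 − (-7.124315)·(2.459380 − 3.800000) / (-7.124315 − 32.872000) = 2.459380 − (9.550999)/(-39.996315) = 2.698177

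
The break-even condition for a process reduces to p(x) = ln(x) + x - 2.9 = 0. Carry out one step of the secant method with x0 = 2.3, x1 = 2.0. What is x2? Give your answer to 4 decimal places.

p(2.3) = 0.232909, p(2.0) = -0.206853
x2 = 2.000000 − (-0.206853)·(2.000000 − 2.300000) / (-0.206853 − 0.232909) = 2.000000 − (0.062056)/(-0.439762) = 2.141112

2.1411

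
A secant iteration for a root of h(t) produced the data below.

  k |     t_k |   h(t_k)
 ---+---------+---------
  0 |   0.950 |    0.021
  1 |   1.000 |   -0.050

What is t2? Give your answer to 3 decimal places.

t2 = 1.000 − (-0.050)·(1.000 − 0.950) / (-0.050 − 0.021)
   = 1.000 − (-0.00250)/(-0.07100) = 0.96479

0.965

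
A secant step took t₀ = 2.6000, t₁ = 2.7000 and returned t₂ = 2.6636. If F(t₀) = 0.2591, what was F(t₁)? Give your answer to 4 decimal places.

-0.1483

The secant line through (2.6000, 0.2591) and (2.7000, F(t₁)) crosses zero at t₂ = 2.6636.
So (2.6000, 0.2591), (2.7000, F(t₁)), (2.6636, 0) are collinear:
F(t₁) = 0.2591 · (2.7000 − 2.6636) / (2.6000 − 2.6636) = 0.2591 · (0.036400)/(-0.063600) = -0.148290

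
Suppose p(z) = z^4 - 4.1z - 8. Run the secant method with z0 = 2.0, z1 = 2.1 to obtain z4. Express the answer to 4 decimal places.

p(2.0) = -0.200000, p(2.1) = 2.838100
z2 = 2.100000 − 2.838100·(2.100000 − 2.000000) / (2.838100 − (-0.200000)) = 2.100000 − (0.283810)/(3.038100) = 2.006583
p(2.006583) = -0.015290
z3 = 2.006583 − (-0.015290)·(2.006583 − 2.100000) / (-0.015290 − 2.838100) = 2.006583 − (0.001428)/(-2.853390) = 2.007084
p(2.007084) = -0.001159
z4 = 2.007084 − (-0.001159)·(2.007084 − 2.006583) / (-0.001159 − (-0.015290)) = 2.007084 − (-0.000001)/(0.014131) = 2.007125

2.0071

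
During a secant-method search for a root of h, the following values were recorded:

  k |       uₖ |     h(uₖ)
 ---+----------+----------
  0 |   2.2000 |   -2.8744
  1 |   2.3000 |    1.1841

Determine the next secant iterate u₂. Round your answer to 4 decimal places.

2.2708

u₂ = 2.3000 − 1.1841·(2.3000 − 2.2000) / (1.1841 − (-2.8744))
   = 2.3000 − (0.118410)/(4.058500) = 2.270824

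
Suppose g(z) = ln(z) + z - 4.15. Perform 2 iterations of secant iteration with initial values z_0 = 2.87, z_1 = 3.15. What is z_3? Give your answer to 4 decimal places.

3.0386

g(2.87) = -0.225688, g(3.15) = 0.147402
z_2 = 3.150000 − 0.147402·(3.150000 − 2.870000) / (0.147402 − (-0.225688)) = 3.150000 − (0.041273)/(0.373090) = 3.039376
g(3.039376) = 0.001028
z_3 = 3.039376 − 0.001028·(3.039376 − 3.150000) / (0.001028 − 0.147402) = 3.039376 − (-0.000114)/(-0.146374) = 3.038599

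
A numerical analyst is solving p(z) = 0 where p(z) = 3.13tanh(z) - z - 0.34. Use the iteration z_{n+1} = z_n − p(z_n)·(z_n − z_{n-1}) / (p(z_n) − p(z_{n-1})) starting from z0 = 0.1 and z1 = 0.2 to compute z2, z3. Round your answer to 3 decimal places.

0.162, 0.162

p(0.1) = -0.12804, p(0.2) = 0.07778
z2 = 0.20000 − 0.07778·(0.20000 − 0.10000) / (0.07778 − (-0.12804)) = 0.20000 − (0.00778)/(0.20582) = 0.16221
p(0.16221) = 0.00110
z3 = 0.16221 − 0.00110·(0.16221 − 0.20000) / (0.00110 − 0.07778) = 0.16221 − (-0.00004)/(-0.07669) = 0.16167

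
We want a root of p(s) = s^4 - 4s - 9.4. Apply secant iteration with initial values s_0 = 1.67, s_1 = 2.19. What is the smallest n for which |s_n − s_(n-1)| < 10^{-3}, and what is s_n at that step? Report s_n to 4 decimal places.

p(1.67) = -8.302037, p(2.19) = 4.842575
s_2 = 2.190000 − 4.842575·(0.520000)/(13.144612) = 1.998428;  |Δ| = 0.191572
p(1.998428) = -1.443956
s_3 = 1.998428 − (-1.443956)·(-0.191572)/(-6.286531) = 2.042430;  |Δ| = 0.044002
p(2.042430) = -0.168130
s_4 = 2.042430 − (-0.168130)·(0.044002)/(1.275826) = 2.048229;  |Δ| = 0.005799
p(2.048229) = 0.007138
s_5 = 2.048229 − 0.007138·(0.005799)/(0.175268) = 2.047993;  |Δ| = 0.000236
|s_5 − s_4| = 0.000236 < 10^{-3}

n = 5, s_n = 2.0480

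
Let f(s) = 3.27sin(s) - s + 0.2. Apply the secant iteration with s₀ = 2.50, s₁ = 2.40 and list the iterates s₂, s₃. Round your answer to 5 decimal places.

2.40249, 2.40257

f(2.50) = -0.3429961, f(2.40) = 0.0087646
s₂ = 2.4000000 − 0.0087646·(2.4000000 − 2.5000000) / (0.0087646 − (-0.3429961)) = 2.4000000 − (-0.0008765)/(0.3517607) = 2.4024916
f(2.4024916) = 0.0002581
s₃ = 2.4024916 − 0.0002581·(2.4024916 − 2.4000000) / (0.0002581 − 0.0087646) = 2.4024916 − (0.0000006)/(-0.0085065) = 2.4025672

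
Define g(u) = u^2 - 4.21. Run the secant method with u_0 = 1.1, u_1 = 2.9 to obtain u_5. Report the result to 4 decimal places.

2.0518

g(1.1) = -3.000000, g(2.9) = 4.200000
u_2 = 2.900000 − 4.200000·(2.900000 − 1.100000) / (4.200000 − (-3.000000)) = 2.900000 − (7.560000)/(7.200000) = 1.850000
g(1.850000) = -0.787500
u_3 = 1.850000 − (-0.787500)·(1.850000 − 2.900000) / (-0.787500 − 4.200000) = 1.850000 − (0.826875)/(-4.987500) = 2.015789
g(2.015789) = -0.146593
u_4 = 2.015789 − (-0.146593)·(2.015789 − 1.850000) / (-0.146593 − (-0.787500)) = 2.015789 − (-0.024304)/(0.640907) = 2.053710
g(2.053710) = 0.007725
u_5 = 2.053710 − 0.007725·(2.053710 − 2.015789) / (0.007725 − (-0.146593)) = 2.053710 − (0.000293)/(0.154318) = 2.051812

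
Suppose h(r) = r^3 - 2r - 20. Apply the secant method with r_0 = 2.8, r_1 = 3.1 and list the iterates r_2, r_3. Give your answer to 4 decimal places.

2.9512, 2.9590

h(2.8) = -3.648000, h(3.1) = 3.591000
r_2 = 3.100000 − 3.591000·(3.100000 − 2.800000) / (3.591000 − (-3.648000)) = 3.100000 − (1.077300)/(7.239000) = 2.951181
h(2.951181) = -0.199139
r_3 = 2.951181 − (-0.199139)·(2.951181 − 3.100000) / (-0.199139 − 3.591000) = 2.951181 − (0.029636)/(-3.790139) = 2.959000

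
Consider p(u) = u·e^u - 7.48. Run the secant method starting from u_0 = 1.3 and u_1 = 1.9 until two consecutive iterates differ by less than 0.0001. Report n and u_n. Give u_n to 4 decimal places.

n = 6, u_n = 1.5646

p(1.3) = -2.709914, p(1.9) = 5.223199
u_2 = 1.900000 − 5.223199·(0.600000)/(7.933114) = 1.504957;  |Δ| = 0.395043
p(1.504957) = -0.701732
u_3 = 1.504957 − (-0.701732)·(-0.395043)/(-5.924931) = 1.551745;  |Δ| = 0.046788
p(1.551745) = -0.156232
u_4 = 1.551745 − (-0.156232)·(0.046788)/(0.545500) = 1.565145;  |Δ| = 0.013400
p(1.565145) = 0.006665
u_5 = 1.565145 − 0.006665·(0.013400)/(0.162897) = 1.564597;  |Δ| = 0.000548
p(1.564597) = -0.000060
u_6 = 1.564597 − (-0.000060)·(-0.000548)/(-0.006725) = 1.564602;  |Δ| = 0.000005
|u_6 − u_5| = 0.000005 < 0.0001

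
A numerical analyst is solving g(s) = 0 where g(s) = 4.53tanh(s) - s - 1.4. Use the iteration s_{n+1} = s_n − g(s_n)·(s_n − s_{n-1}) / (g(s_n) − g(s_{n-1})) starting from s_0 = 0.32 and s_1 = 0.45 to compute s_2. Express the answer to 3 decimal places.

0.429

g(0.32) = -0.31793, g(0.45) = 0.06120
s_2 = 0.45000 − 0.06120·(0.45000 − 0.32000) / (0.06120 − (-0.31793)) = 0.45000 − (0.00796)/(0.37914) = 0.42901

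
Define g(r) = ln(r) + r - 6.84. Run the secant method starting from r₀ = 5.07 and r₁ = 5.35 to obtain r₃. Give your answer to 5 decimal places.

g(5.07) = -0.1466592, g(5.35) = 0.1870966
r₂ = 5.3500000 − 0.1870966·(5.3500000 − 5.0700000) / (0.1870966 − (-0.1466592)) = 5.3500000 − (0.0523870)/(0.3337557) = 5.1930378
g(5.1930378) = 0.0003566
r₃ = 5.1930378 − 0.0003566·(5.1930378 − 5.3500000) / (0.0003566 − 0.1870966) = 5.1930378 − (-0.0000560)/(-0.1867399) = 5.1927380

5.19274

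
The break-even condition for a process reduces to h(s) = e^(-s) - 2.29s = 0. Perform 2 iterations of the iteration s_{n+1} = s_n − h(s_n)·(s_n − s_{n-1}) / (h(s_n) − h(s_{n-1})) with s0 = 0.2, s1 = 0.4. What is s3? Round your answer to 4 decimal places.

h(0.2) = 0.360731, h(0.4) = -0.245680
s2 = 0.400000 − (-0.245680)·(0.400000 − 0.200000) / (-0.245680 − 0.360731) = 0.400000 − (-0.049136)/(-0.606411) = 0.318972
h(0.318972) = -0.003551
s3 = 0.318972 − (-0.003551)·(0.318972 − 0.400000) / (-0.003551 − (-0.245680)) = 0.318972 − (0.000288)/(0.242129) = 0.317784

0.3178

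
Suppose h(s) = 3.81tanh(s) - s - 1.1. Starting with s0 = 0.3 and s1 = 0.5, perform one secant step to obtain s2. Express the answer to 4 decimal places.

0.4287

h(0.3) = -0.290099, h(0.5) = 0.160666
s2 = 0.500000 − 0.160666·(0.500000 − 0.300000) / (0.160666 − (-0.290099)) = 0.500000 − (0.032133)/(0.450765) = 0.428714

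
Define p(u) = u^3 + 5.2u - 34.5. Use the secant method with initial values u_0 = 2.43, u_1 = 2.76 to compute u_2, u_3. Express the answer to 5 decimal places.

p(2.43) = -7.5150930, p(2.76) = 0.8765760
u_2 = 2.7600000 − 0.8765760·(2.7600000 − 2.4300000) / (0.8765760 − (-7.5150930)) = 2.7600000 − (0.2892701)/(8.3916690) = 2.7255289
p(2.7255289) = -0.0806371
u_3 = 2.7255289 − (-0.0806371)·(2.7255289 − 2.7600000) / (-0.0806371 − 0.8765760) = 2.7255289 − (0.0027797)/(-0.9572131) = 2.7284328

2.72553, 2.72843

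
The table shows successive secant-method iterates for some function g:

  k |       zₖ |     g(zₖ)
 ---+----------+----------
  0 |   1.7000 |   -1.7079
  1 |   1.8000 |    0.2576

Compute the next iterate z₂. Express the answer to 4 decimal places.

1.7869

z₂ = 1.8000 − 0.2576·(1.8000 − 1.7000) / (0.2576 − (-1.7079))
   = 1.8000 − (0.025760)/(1.965500) = 1.786894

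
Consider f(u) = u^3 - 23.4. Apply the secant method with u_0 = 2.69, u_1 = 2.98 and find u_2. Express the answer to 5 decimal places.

2.85305

f(2.69) = -3.9348910, f(2.98) = 3.0635920
u_2 = 2.9800000 − 3.0635920·(2.9800000 − 2.6900000) / (3.0635920 − (-3.9348910)) = 2.9800000 − (0.8884417)/(6.9984830) = 2.8530522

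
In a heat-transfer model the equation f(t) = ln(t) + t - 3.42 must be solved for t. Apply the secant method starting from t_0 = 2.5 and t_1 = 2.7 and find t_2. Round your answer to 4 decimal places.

f(2.5) = -0.003709, f(2.7) = 0.273252
t_2 = 2.700000 − 0.273252·(2.700000 − 2.500000) / (0.273252 − (-0.003709)) = 2.700000 − (0.054650)/(0.276961) = 2.502679

2.5027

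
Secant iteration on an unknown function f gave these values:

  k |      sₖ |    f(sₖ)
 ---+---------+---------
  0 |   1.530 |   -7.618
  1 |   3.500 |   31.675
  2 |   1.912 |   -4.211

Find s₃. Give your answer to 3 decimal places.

s₃ = 1.912 − (-4.211)·(1.912 − 3.500) / (-4.211 − 31.675)
   = 1.912 − (6.68707)/(-35.88600) = 2.09834

2.098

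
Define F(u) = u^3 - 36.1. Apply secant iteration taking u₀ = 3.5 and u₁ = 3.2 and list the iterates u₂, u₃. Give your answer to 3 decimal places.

F(3.5) = 6.77500, F(3.2) = -3.33200
u₂ = 3.20000 − (-3.33200)·(3.20000 − 3.50000) / (-3.33200 − 6.77500) = 3.20000 − (0.99960)/(-10.10700) = 3.29890
F(3.29890) = -0.19887
u₃ = 3.29890 − (-0.19887)·(3.29890 − 3.20000) / (-0.19887 − (-3.33200)) = 3.29890 − (-0.01967)/(3.13313) = 3.30518

3.299, 3.305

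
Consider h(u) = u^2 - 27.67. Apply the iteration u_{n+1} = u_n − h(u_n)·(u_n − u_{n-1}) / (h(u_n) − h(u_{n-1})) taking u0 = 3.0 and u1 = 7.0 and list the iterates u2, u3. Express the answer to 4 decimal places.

4.8670, 5.2026

h(3.0) = -18.670000, h(7.0) = 21.330000
u2 = 7.000000 − 21.330000·(7.000000 − 3.000000) / (21.330000 − (-18.670000)) = 7.000000 − (85.320000)/(40.000000) = 4.867000
h(4.867000) = -3.982311
u3 = 4.867000 − (-3.982311)·(4.867000 − 7.000000) / (-3.982311 − 21.330000) = 4.867000 − (8.494269)/(-25.312311) = 5.202579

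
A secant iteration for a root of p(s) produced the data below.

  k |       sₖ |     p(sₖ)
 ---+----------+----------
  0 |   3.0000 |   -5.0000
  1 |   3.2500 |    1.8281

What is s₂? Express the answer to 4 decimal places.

s₂ = 3.2500 − 1.8281·(3.2500 − 3.0000) / (1.8281 − (-5.0000))
   = 3.2500 − (0.457025)/(6.828100) = 3.183067

3.1831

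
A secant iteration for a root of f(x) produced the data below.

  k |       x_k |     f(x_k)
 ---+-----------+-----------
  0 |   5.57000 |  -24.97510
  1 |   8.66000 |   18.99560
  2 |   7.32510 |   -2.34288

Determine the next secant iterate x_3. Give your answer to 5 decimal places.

x_3 = 7.32510 − (-2.34288)·(7.32510 − 8.66000) / (-2.34288 − 18.99560)
   = 7.32510 − (3.1275105)/(-21.3384800) = 7.4716667

7.47167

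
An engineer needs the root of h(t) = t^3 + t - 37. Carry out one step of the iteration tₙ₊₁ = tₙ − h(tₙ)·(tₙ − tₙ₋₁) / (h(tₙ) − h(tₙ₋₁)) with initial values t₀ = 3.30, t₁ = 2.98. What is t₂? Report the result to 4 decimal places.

3.2269

h(3.30) = 2.237000, h(2.98) = -7.556408
t₂ = 2.980000 − (-7.556408)·(2.980000 − 3.300000) / (-7.556408 − 2.237000) = 2.980000 − (2.418051)/(-9.793408) = 3.226906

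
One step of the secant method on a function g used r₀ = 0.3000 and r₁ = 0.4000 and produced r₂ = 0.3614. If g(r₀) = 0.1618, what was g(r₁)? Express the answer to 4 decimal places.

-0.1017

The secant line through (0.3000, 0.1618) and (0.4000, g(r₁)) crosses zero at r₂ = 0.3614.
So (0.3000, 0.1618), (0.4000, g(r₁)), (0.3614, 0) are collinear:
g(r₁) = 0.1618 · (0.4000 − 0.3614) / (0.3000 − 0.3614) = 0.1618 · (0.038600)/(-0.061400) = -0.101718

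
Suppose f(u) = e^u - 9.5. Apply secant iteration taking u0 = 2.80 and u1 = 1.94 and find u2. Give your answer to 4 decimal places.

f(2.80) = 6.944647, f(1.94) = -2.541249
u2 = 1.940000 − (-2.541249)·(1.940000 − 2.800000) / (-2.541249 − 6.944647) = 1.940000 − (2.185474)/(-9.485896) = 2.170392

2.1704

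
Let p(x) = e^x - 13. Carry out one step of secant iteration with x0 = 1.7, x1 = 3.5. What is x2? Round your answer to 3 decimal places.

2.190

p(1.7) = -7.52605, p(3.5) = 20.11545
x2 = 3.50000 − 20.11545·(3.50000 − 1.70000) / (20.11545 − (-7.52605)) = 3.50000 − (36.20781)/(27.64150) = 2.19009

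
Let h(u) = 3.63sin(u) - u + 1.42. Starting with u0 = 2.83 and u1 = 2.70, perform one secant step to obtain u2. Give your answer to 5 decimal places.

2.76206

h(2.83) = -0.2971328, h(2.70) = 0.2713890
u2 = 2.7000000 − 0.2713890·(2.7000000 − 2.8300000) / (0.2713890 − (-0.2971328)) = 2.7000000 − (-0.0352806)/(0.5685218) = 2.7620567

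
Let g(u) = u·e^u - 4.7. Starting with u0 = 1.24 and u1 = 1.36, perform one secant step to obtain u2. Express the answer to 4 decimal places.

g(1.24) = -0.415039, g(1.36) = 0.598823
u2 = 1.360000 − 0.598823·(1.360000 − 1.240000) / (0.598823 − (-0.415039)) = 1.360000 − (0.071859)/(1.013862) = 1.289124

1.2891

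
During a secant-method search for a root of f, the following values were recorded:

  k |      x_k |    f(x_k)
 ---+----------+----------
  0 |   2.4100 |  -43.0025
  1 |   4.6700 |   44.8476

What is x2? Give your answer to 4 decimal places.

x2 = 4.6700 − 44.8476·(4.6700 − 2.4100) / (44.8476 − (-43.0025))
   = 4.6700 − (101.355576)/(87.850100) = 3.516267

3.5163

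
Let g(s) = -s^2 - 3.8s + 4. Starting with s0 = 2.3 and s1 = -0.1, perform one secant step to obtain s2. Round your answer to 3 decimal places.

g(2.3) = -10.03000, g(-0.1) = 4.37000
s2 = -0.10000 − 4.37000·(-0.10000 − 2.30000) / (4.37000 − (-10.03000)) = -0.10000 − (-10.48800)/(14.40000) = 0.62833

0.628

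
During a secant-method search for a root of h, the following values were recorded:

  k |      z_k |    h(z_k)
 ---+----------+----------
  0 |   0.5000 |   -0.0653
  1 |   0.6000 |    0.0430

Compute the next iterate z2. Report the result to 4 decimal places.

z2 = 0.6000 − 0.0430·(0.6000 − 0.5000) / (0.0430 − (-0.0653))
   = 0.6000 − (0.004300)/(0.108300) = 0.560295

0.5603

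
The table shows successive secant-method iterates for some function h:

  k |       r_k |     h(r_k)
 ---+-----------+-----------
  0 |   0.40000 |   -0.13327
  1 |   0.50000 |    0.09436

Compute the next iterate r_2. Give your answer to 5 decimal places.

0.45855

r_2 = 0.50000 − 0.09436·(0.50000 − 0.40000) / (0.09436 − (-0.13327))
   = 0.50000 − (0.0094360)/(0.2276300) = 0.4585468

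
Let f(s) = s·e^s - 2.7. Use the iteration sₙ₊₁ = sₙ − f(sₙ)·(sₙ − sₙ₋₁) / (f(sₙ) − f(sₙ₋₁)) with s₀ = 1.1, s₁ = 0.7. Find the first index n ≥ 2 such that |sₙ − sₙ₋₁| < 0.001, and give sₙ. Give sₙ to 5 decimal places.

f(1.1) = 0.6045826, f(0.7) = -1.2903731
s₂ = 0.7000000 − (-1.2903731)·(-0.4000000)/(-1.8949557) = 0.9723806;  |Δ| = 0.2723806
f(0.9723806) = -0.1288001
s₃ = 0.9723806 − (-0.1288001)·(0.2723806)/(1.1615730) = 1.0025833;  |Δ| = 0.0302027
f(1.0025833) = 0.0323536
s₄ = 1.0025833 − 0.0323536·(0.0302027)/(0.1611537) = 0.9965198;  |Δ| = 0.0060636
f(0.9965198) = -0.0005893
s₅ = 0.9965198 − (-0.0005893)·(-0.0060636)/(-0.0329429) = 0.9966282;  |Δ| = 0.0001085
|s₅ − s₄| = 0.0001085 < 0.001

n = 5, sₙ = 0.99663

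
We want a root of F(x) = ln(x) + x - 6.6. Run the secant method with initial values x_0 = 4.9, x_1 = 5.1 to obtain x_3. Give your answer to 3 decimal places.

F(4.9) = -0.11076, F(5.1) = 0.12924
x_2 = 5.10000 − 0.12924·(5.10000 − 4.90000) / (0.12924 − (-0.11076)) = 5.10000 − (0.02585)/(0.24001) = 4.99230
F(4.99230) = 0.00020
x_3 = 4.99230 − 0.00020·(4.99230 − 5.10000) / (0.00020 − 0.12924) = 4.99230 − (-0.00002)/(-0.12904) = 4.99214

4.992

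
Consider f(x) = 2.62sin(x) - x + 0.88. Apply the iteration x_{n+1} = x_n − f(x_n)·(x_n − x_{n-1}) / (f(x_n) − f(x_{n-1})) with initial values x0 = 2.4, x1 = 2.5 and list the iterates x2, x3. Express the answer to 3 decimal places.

2.483, 2.483

f(2.4) = 0.24971, f(2.5) = -0.05200
x2 = 2.50000 − (-0.05200)·(2.50000 − 2.40000) / (-0.05200 − 0.24971) = 2.50000 − (-0.00520)/(-0.30172) = 2.48276
f(2.48276) = 0.00118
x3 = 2.48276 − 0.00118·(2.48276 − 2.50000) / (0.00118 − (-0.05200)) = 2.48276 − (-0.00002)/(0.05318) = 2.48315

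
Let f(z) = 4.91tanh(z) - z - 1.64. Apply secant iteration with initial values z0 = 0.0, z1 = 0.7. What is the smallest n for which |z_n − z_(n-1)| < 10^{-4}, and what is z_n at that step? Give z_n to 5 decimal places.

n = 6, z_n = 0.45611

f(0.0) = -1.6400000, f(0.7) = 0.6274458
z2 = 0.7000000 − 0.6274458·(0.7000000)/(2.2674458) = 0.5062966;  |Δ| = 0.1937034
f(0.5062966) = 0.1469417
z3 = 0.5062966 − 0.1469417·(-0.1937034)/(-0.4805041) = 0.4470606;  |Δ| = 0.0592360
f(0.4470606) = -0.0274147
z4 = 0.4470606 − (-0.0274147)·(-0.0592360)/(-0.1743564) = 0.4563745;  |Δ| = 0.0093139
f(0.4563745) = 0.0008079
z5 = 0.4563745 − 0.0008079·(0.0093139)/(0.0282225) = 0.4561079;  |Δ| = 0.0002666
f(0.4561079) = 0.0000041
z6 = 0.4561079 − 0.0000041·(-0.0002666)/(-0.0008037) = 0.4561065;  |Δ| = 0.0000014
|z6 − z5| = 0.0000014 < 10^{-4}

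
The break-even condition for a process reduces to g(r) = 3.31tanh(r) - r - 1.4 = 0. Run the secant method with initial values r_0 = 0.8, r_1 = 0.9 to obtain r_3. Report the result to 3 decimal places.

g(0.8) = -0.00204, g(0.9) = 0.07095
r_2 = 0.90000 − 0.07095·(0.90000 − 0.80000) / (0.07095 − (-0.00204)) = 0.90000 − (0.00709)/(0.07298) = 0.80279
g(0.80279) = 0.00033
r_3 = 0.80279 − 0.00033·(0.80279 − 0.90000) / (0.00033 − 0.07095) = 0.80279 − (-0.00003)/(-0.07062) = 0.80234

0.802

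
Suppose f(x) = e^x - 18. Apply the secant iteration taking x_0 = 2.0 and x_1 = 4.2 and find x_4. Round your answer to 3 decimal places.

2.966

f(2.0) = -10.61094, f(4.2) = 48.68633
x_2 = 4.20000 − 48.68633·(4.20000 − 2.00000) / (48.68633 − (-10.61094)) = 4.20000 − (107.10993)/(59.29727) = 2.39368
f(2.39368) = -7.04628
x_3 = 2.39368 − (-7.04628)·(2.39368 − 4.20000) / (-7.04628 − 48.68633) = 2.39368 − (12.72785)/(-55.73262) = 2.62205
f(2.62205) = -4.23606
x_4 = 2.62205 − (-4.23606)·(2.62205 − 2.39368) / (-4.23606 − (-7.04628)) = 2.62205 − (-0.96740)/(2.81023) = 2.96630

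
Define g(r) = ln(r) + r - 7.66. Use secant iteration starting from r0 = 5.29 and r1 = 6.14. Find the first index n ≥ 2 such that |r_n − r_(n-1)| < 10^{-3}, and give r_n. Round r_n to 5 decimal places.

g(5.29) = -0.7041818, g(6.14) = 0.2948247
r2 = 6.1400000 − 0.2948247·(0.8500000)/(0.9990065) = 5.8891497;  |Δ| = 0.2508503
g(5.8891497) = 0.0022614
r3 = 5.8891497 − 0.0022614·(-0.2508503)/(-0.2925634) = 5.8872108;  |Δ| = 0.0019390
g(5.8872108) = -0.0000069
r4 = 5.8872108 − (-0.0000069)·(-0.0019390)/(-0.0022683) = 5.8872167;  |Δ| = 0.0000059
|r4 − r3| = 0.0000059 < 10^{-3}

n = 4, r_n = 5.88722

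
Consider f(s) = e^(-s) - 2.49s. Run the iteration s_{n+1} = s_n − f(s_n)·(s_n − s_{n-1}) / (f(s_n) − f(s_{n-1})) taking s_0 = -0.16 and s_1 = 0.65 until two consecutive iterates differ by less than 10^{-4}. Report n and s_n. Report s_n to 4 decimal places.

n = 5, s_n = 0.2981

f(-0.16) = 1.571911, f(0.65) = -1.096454
s_2 = 0.650000 − (-1.096454)·(0.810000)/(-2.668365) = 0.317164;  |Δ| = 0.332836
f(0.317164) = -0.061527
s_3 = 0.317164 − (-0.061527)·(-0.332836)/(1.034927) = 0.297377;  |Δ| = 0.019787
f(0.297377) = 0.002296
s_4 = 0.297377 − 0.002296·(-0.019787)/(0.063823) = 0.298089;  |Δ| = 0.000712
f(0.298089) = -0.000005
s_5 = 0.298089 − (-0.000005)·(0.000712)/(-0.002301) = 0.298087;  |Δ| = 0.000002
|s_5 − s_4| = 0.000002 < 10^{-4}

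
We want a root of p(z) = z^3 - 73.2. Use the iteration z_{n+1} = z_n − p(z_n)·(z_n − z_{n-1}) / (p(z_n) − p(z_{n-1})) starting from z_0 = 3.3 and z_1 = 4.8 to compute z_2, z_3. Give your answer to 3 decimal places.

4.049, 4.165

p(3.3) = -37.26300, p(4.8) = 37.39200
z_2 = 4.80000 − 37.39200·(4.80000 − 3.30000) / (37.39200 − (-37.26300)) = 4.80000 − (56.08800)/(74.65500) = 4.04870
p(4.04870) = -6.83363
z_3 = 4.04870 − (-6.83363)·(4.04870 − 4.80000) / (-6.83363 − 37.39200) = 4.04870 − (5.13408)/(-44.22563) = 4.16479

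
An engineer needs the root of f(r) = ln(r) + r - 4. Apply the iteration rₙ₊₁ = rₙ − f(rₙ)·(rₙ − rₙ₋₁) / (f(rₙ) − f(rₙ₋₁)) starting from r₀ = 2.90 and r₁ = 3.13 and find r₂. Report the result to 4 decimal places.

f(2.90) = -0.035289, f(3.13) = 0.271033
r₂ = 3.130000 − 0.271033·(3.130000 − 2.900000) / (0.271033 − (-0.035289)) = 3.130000 − (0.062338)/(0.306322) = 2.926497

2.9265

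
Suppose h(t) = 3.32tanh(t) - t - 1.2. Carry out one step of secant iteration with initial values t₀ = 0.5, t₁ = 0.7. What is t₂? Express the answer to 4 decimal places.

0.6218

h(0.5) = -0.165771, h(0.7) = 0.106501
t₂ = 0.700000 − 0.106501·(0.700000 − 0.500000) / (0.106501 − (-0.165771)) = 0.700000 − (0.021300)/(0.272272) = 0.621769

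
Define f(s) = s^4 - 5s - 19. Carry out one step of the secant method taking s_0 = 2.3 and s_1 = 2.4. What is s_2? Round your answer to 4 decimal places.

f(2.3) = -2.515900, f(2.4) = 2.177600
s_2 = 2.400000 − 2.177600·(2.400000 − 2.300000) / (2.177600 − (-2.515900)) = 2.400000 − (0.217760)/(4.693500) = 2.353604

2.3536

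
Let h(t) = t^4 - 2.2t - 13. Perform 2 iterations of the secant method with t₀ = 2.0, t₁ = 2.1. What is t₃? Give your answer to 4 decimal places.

2.0452

h(2.0) = -1.400000, h(2.1) = 1.828100
t₂ = 2.100000 − 1.828100·(2.100000 − 2.000000) / (1.828100 − (-1.400000)) = 2.100000 − (0.182810)/(3.228100) = 2.043369
h(2.043369) = -0.061802
t₃ = 2.043369 − (-0.061802)·(2.043369 − 2.100000) / (-0.061802 − 1.828100) = 2.043369 − (0.003500)/(-1.889902) = 2.045221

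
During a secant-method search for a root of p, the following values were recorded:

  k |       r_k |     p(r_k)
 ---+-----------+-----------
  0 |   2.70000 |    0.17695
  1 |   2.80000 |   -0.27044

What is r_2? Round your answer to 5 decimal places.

r_2 = 2.80000 − (-0.27044)·(2.80000 − 2.70000) / (-0.27044 − 0.17695)
   = 2.80000 − (-0.0270440)/(-0.4473900) = 2.7395516

2.73955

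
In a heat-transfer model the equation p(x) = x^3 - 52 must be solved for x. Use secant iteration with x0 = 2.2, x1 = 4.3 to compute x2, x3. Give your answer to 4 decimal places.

p(2.2) = -41.352000, p(4.3) = 27.507000
x2 = 4.300000 − 27.507000·(4.300000 − 2.200000) / (27.507000 − (-41.352000)) = 4.300000 − (57.764700)/(68.859000) = 3.461116
p(3.461116) = -10.538163
x3 = 3.461116 − (-10.538163)·(3.461116 − 4.300000) / (-10.538163 − 27.507000) = 3.461116 − (8.840294)/(-38.045163) = 3.693479

3.4611, 3.6935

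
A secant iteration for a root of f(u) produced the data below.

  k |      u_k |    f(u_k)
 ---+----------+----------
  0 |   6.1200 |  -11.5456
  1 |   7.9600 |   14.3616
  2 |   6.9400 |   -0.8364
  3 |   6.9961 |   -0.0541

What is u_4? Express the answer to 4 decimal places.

7.0000

u_4 = 6.9961 − (-0.0541)·(6.9961 − 6.9400) / (-0.0541 − (-0.8364))
   = 6.9961 − (-0.003035)/(0.782300) = 6.999980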